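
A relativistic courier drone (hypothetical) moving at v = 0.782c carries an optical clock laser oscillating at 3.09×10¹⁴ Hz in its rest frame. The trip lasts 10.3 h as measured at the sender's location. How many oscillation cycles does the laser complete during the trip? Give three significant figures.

γ = 1/√(1 − 0.782²) = 1/√0.3885 = 1.604
The oscillator's own cycle count is N = f × τ where τ is the proper time aboard the drone. τ = Δt/γ = 10.3/1.604 = 6.420 h = 2.311×10⁴ s.
N = 3.09×10¹⁴ × 2.311×10⁴ = 7.141×10¹⁸.

N = 7.14×10¹⁸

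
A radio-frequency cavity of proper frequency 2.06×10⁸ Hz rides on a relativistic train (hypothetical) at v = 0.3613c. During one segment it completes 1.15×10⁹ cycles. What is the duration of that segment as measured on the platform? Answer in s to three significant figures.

γ = 1/√(1 − 0.3613²) = 1/√0.8695 = 1.072
Proper time for N cycles: τ = N/f = 1.15×10⁹/(2.06×10⁸) = 5.583×10⁰ s = 5.583 s.
Lab-frame duration Δt = γτ = 1.072 × 5.583 = 5.987 s.

Δt = 5.99 s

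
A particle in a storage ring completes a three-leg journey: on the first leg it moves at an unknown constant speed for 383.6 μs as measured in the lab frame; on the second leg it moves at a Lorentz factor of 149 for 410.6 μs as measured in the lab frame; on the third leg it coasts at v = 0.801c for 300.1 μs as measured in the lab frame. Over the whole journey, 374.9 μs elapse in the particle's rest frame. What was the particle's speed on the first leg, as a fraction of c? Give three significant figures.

Leg 1: speed unknown; τ_1 = 383.6/γ_1.
Leg 2: γ = 149; τ_2 = 410.6/149.0 = 2.756 μs.
Leg 3: γ = 1/√(1 − 0.801²) = 1/√0.3584 = 1.670; τ_3 = 300.1/1.670 = 179.7 μs.
Total proper time: τ_1 + 2.756 + 179.7 = 374.9, so τ_1 = 374.9 − 182.4 = 192.5 μs.
γ_1 = 383.6/192.5 = 1.993; β = √(1 − 1/γ²) = √0.7482.

β = 0.865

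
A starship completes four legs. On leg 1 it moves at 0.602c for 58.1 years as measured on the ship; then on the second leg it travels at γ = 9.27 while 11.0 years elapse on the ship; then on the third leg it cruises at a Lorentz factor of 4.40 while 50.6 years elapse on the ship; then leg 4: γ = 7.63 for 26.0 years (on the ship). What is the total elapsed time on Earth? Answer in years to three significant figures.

Leg 1: γ = 1/√(1 − 0.602²) = 1/√0.6376 = 1.252; Δt_1 = 1.252 × 58.1 = 72.76 years.
Leg 2: γ = 9.27; Δt_2 = 9.270 × 11.0 = 102.0 years.
Leg 3: γ = 4.40; Δt_3 = 4.400 × 50.6 = 222.6 years.
Leg 4: γ = 7.63; Δt_4 = 7.630 × 26.0 = 198.4 years.
Total: 72.76 + 102.0 + 222.6 + 198.4 years.

Δt = 596 years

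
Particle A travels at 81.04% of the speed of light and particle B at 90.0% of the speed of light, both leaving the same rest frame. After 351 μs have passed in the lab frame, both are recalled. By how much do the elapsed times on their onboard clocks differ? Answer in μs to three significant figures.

|τ_A − τ_B| = 52.6 μs

A: β = 0.8104; γ = 1/√(1 − 0.8104²) = 1/√0.3433 = 1.707; τ_A = 351/1.707 = 205.6 μs.
B: β = 0.900; γ = 1/√(1 − 0.900²) = 1/√0.1900 = 2.294; τ_B = 351/2.294 = 153.0 μs.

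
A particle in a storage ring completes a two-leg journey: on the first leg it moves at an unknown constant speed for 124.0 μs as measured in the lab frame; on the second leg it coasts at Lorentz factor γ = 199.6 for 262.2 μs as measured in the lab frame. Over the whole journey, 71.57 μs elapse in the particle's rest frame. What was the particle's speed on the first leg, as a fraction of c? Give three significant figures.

β = 0.824

Leg 1: speed unknown; τ_1 = 124.0/γ_1.
Leg 2: γ = 199.6; τ_2 = 262.2/199.6 = 1.314 μs.
Total proper time: τ_1 + 1.314 = 71.57, so τ_1 = 71.57 − 1.314 = 70.26 μs.
γ_1 = 124.0/70.26 = 1.765; β = √(1 − 1/γ²) = √0.6790.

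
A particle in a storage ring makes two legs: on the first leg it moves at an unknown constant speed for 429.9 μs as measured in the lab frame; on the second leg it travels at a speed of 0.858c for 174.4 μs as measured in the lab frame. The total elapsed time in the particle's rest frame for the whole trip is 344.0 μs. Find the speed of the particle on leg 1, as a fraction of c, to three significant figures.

β = 0.806

Leg 1: speed unknown; τ_1 = 429.9/γ_1.
Leg 2: γ = 1/√(1 − 0.858²) = 1/√0.2638 = 1.947; τ_2 = 174.4/1.947 = 89.58 μs.
Total proper time: τ_1 + 89.58 = 344.0, so τ_1 = 344.0 − 89.58 = 254.4 μs.
γ_1 = 429.9/254.4 = 1.690; β = √(1 − 1/γ²) = √0.6498.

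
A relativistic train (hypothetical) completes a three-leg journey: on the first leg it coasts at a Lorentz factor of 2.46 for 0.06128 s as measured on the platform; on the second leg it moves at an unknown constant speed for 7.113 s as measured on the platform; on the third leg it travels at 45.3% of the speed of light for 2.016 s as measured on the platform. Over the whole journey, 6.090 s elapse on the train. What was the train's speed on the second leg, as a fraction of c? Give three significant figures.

Leg 1: γ = 2.46; τ_1 = 0.06128/2.460 = 0.02491 s.
Leg 2: speed unknown; τ_2 = 7.113/γ_2.
Leg 3: β = 0.453; γ = 1/√(1 − 0.453²) = 1/√0.7948 = 1.122; τ_3 = 2.016/1.122 = 1.797 s.
Total proper time: 0.02491 + τ_2 + 1.797 = 6.090, so τ_2 = 6.090 − 1.822 = 4.268 s.
γ_2 = 7.113/4.268 = 1.667; β = √(1 − 1/γ²) = √0.6400.

β = 0.800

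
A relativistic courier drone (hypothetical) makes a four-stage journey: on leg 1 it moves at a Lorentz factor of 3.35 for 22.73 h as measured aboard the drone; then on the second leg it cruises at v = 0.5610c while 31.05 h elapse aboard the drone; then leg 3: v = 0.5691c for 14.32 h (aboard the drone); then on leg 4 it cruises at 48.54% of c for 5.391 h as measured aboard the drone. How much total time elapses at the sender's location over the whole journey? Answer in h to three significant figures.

Leg 1: γ = 3.35; Δt_1 = 3.350 × 22.73 = 76.15 h.
Leg 2: γ = 1/√(1 − 0.5610²) = 1/√0.6853 = 1.208; Δt_2 = 1.208 × 31.05 = 37.51 h.
Leg 3: γ = 1/√(1 − 0.5691²) = 1/√0.6761 = 1.216; Δt_3 = 1.216 × 14.32 = 17.42 h.
Leg 4: β = 0.4854; γ = 1/√(1 − 0.4854²) = 1/√0.7644 = 1.144; Δt_4 = 1.144 × 5.391 = 6.166 h.
Total: 76.15 + 37.51 + 17.42 + 6.166 h.

Δt = 137 h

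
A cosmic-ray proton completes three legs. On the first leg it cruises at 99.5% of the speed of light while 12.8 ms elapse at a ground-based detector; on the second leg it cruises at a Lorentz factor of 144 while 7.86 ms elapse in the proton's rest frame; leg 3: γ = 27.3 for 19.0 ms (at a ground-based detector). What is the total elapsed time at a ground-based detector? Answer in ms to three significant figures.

Δt = 1160 ms

Leg 1: 12.8 ms is already measured at a ground-based detector.
Leg 2: γ = 144; Δt_2 = 144.0 × 7.86 = 1132 ms.
Leg 3: 19.0 ms is already measured at a ground-based detector.
Total: 12.80 + 1132 + 19.00 ms.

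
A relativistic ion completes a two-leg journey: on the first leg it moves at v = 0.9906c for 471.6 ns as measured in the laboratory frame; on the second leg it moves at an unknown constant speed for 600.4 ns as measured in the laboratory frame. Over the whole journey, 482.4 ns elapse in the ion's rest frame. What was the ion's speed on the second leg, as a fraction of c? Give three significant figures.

Leg 1: γ = 1/√(1 − 0.9906²) = 1/√0.01871 = 7.310; τ_1 = 471.6/7.310 = 64.51 ns.
Leg 2: speed unknown; τ_2 = 600.4/γ_2.
Total proper time: 64.51 + τ_2 = 482.4, so τ_2 = 482.4 − 64.51 = 417.9 ns.
γ_2 = 600.4/417.9 = 1.437; β = √(1 − 1/γ²) = √0.5156.

β = 0.718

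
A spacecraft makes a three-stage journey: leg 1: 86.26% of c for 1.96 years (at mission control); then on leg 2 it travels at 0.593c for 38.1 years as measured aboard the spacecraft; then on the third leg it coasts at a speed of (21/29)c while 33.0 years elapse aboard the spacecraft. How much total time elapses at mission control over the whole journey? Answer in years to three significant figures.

Δt = 97.1 years

Leg 1: 1.96 years is already measured at mission control.
Leg 2: γ = 1/√(1 − 0.593²) = 1/√0.6484 = 1.242; Δt_2 = 1.242 × 38.1 = 47.32 years.
Leg 3: γ = 1/√(1 − (21/29)²) = 29/20 = 1.450; Δt_3 = 1.450 × 33.0 = 47.85 years.
Total: 1.960 + 47.32 + 47.85 years.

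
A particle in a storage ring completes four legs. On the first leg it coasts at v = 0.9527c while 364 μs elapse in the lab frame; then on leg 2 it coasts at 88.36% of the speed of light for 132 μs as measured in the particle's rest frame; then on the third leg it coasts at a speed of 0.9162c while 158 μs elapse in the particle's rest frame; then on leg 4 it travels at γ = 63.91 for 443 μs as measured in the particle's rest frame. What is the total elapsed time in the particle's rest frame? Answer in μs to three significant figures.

Leg 1: γ = 1/√(1 − 0.9527²) = 1/√0.09236 = 3.290; τ_1 = 364/3.290 = 110.6 μs.
Leg 2: 132 μs is already measured in the particle's rest frame.
Leg 3: 158 μs is already measured in the particle's rest frame.
Leg 4: 443 μs is already measured in the particle's rest frame.
Total: 110.6 + 132.0 + 158.0 + 443.0 μs.

τ = 844 μs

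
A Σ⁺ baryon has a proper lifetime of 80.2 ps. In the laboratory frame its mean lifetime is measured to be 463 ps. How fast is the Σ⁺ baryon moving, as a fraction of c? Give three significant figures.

β = 0.985

γ = Δt/τ₀ = 463/80.2 = 5.773
β = √(1 − 1/γ²) = √(1 − 0.03000) = √0.9700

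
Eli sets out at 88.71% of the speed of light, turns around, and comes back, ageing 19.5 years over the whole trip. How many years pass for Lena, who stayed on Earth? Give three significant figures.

β = 0.8871; γ = 1/√(1 − 0.8871²) = 1/√0.2131 = 2.166
Earth-frame duration is the dilated interval: Δt = γτ = 2.166 × 19.5 years.

Δt = 42.2 years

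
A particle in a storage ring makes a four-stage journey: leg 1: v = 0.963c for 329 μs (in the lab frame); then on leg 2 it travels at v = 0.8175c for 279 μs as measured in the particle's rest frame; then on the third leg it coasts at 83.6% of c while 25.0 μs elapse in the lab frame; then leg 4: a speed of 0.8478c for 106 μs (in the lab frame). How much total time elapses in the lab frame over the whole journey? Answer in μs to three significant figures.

Leg 1: 329 μs is already measured in the lab frame.
Leg 2: γ = 1/√(1 − 0.8175²) = 1/√0.3317 = 1.736; Δt_2 = 1.736 × 279 = 484.4 μs.
Leg 3: 25.0 μs is already measured in the lab frame.
Leg 4: 106 μs is already measured in the lab frame.
Total: 329.0 + 484.4 + 25.00 + 106.0 μs.

Δt = 944 μs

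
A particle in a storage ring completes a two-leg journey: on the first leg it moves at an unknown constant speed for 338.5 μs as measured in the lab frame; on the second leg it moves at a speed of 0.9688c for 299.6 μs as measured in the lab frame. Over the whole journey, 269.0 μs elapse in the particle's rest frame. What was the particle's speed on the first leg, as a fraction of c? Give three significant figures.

Leg 1: speed unknown; τ_1 = 338.5/γ_1.
Leg 2: γ = 1/√(1 − 0.9688²) = 1/√0.06143 = 4.035; τ_2 = 299.6/4.035 = 74.25 μs.
Total proper time: τ_1 + 74.25 = 269.0, so τ_1 = 269.0 − 74.25 = 194.7 μs.
γ_1 = 338.5/194.7 = 1.738; β = √(1 − 1/γ²) = √0.6690.

β = 0.818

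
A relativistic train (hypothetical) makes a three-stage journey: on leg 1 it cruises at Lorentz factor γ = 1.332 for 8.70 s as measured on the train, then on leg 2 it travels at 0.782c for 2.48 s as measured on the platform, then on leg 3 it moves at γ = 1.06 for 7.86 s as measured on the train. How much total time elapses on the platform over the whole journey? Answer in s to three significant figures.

Leg 1: γ = 1.332; Δt_1 = 1.332 × 8.70 = 11.59 s.
Leg 2: 2.48 s is already measured on the platform.
Leg 3: γ = 1.06; Δt_3 = 1.060 × 7.86 = 8.332 s.
Total: 11.59 + 2.480 + 8.332 s.

Δt = 22.4 s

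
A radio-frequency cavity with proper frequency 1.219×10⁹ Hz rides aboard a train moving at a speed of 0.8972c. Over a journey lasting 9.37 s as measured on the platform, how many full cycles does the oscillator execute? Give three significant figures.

N = 5.04×10⁹

γ = 1/√(1 − 0.8972²) = 1/√0.1950 = 2.264
The oscillator's own cycle count is N = f × τ where τ is the proper time on the train. τ = Δt/γ = 9.37/2.264 = 4.138 s = 4.138×10⁰ s.
N = 1.219×10⁹ × 4.138×10⁰ = 5.044×10⁹.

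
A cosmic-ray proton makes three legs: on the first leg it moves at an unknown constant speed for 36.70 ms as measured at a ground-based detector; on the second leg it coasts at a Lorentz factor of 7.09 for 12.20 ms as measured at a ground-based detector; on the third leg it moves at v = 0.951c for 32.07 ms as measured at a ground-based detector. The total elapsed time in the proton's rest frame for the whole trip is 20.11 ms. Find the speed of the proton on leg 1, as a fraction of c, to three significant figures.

β = 0.973

Leg 1: speed unknown; τ_1 = 36.70/γ_1.
Leg 2: γ = 7.09; τ_2 = 12.20/7.090 = 1.721 ms.
Leg 3: γ = 1/√(1 − 0.951²) = 1/√0.09560 = 3.234; τ_3 = 32.07/3.234 = 9.916 ms.
Total proper time: τ_1 + 1.721 + 9.916 = 20.11, so τ_1 = 20.11 − 11.64 = 8.474 ms.
γ_1 = 36.70/8.474 = 4.331; β = √(1 − 1/γ²) = √0.9467.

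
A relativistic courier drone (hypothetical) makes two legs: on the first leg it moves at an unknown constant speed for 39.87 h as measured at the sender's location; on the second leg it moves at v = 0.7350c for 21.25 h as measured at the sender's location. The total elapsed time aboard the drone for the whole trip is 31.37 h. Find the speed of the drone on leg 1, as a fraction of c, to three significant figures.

β = 0.905

Leg 1: speed unknown; τ_1 = 39.87/γ_1.
Leg 2: γ = 1/√(1 − 0.7350²) = 1/√0.4598 = 1.475; τ_2 = 21.25/1.475 = 14.41 h.
Total proper time: τ_1 + 14.41 = 31.37, so τ_1 = 31.37 − 14.41 = 16.96 h.
γ_1 = 39.87/16.96 = 2.351; β = √(1 − 1/γ²) = √0.8190.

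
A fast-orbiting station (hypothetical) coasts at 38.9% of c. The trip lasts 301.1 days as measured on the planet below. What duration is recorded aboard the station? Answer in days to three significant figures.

τ = 277 days

β = 0.389; γ = 1/√(1 − 0.389²) = 1/√0.8487 = 1.085
The interval measured on the planet below is the dilated one; the clock aboard the station measures the proper time τ = Δt/γ = 301.1/1.085 days.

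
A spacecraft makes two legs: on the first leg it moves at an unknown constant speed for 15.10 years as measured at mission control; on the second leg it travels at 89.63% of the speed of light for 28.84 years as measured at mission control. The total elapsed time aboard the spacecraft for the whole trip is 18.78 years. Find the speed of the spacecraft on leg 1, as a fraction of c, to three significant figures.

Leg 1: speed unknown; τ_1 = 15.10/γ_1.
Leg 2: β = 0.8963; γ = 1/√(1 − 0.8963²) = 1/√0.1966 = 2.255; τ_2 = 28.84/2.255 = 12.79 years.
Total proper time: τ_1 + 12.79 = 18.78, so τ_1 = 18.78 − 12.79 = 5.991 years.
γ_1 = 15.10/5.991 = 2.520; β = √(1 − 1/γ²) = √0.8426.

β = 0.918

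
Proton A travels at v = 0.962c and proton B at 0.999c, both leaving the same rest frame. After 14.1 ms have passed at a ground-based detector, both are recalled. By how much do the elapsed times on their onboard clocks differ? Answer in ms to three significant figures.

A: γ = 1/√(1 − 0.962²) = 1/√0.07456 = 3.662; τ_A = 14.1/3.662 = 3.850 ms.
B: γ = 1/√(1 − 0.999²) = 1/√0.001999 = 22.37; τ_B = 14.1/22.37 = 0.6304 ms.

|τ_A − τ_B| = 3.22 ms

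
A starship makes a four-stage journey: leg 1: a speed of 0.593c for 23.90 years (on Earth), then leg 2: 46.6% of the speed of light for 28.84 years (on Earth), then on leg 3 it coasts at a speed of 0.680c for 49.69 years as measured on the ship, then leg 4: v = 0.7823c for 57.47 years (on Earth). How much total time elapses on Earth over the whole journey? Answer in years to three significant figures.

Δt = 178 years

Leg 1: 23.90 years is already measured on Earth.
Leg 2: 28.84 years is already measured on Earth.
Leg 3: γ = 1/√(1 − 0.680²) = 1/√0.5376 = 1.364; Δt_3 = 1.364 × 49.69 = 67.77 years.
Leg 4: 57.47 years is already measured on Earth.
Total: 23.90 + 28.84 + 67.77 + 57.47 years.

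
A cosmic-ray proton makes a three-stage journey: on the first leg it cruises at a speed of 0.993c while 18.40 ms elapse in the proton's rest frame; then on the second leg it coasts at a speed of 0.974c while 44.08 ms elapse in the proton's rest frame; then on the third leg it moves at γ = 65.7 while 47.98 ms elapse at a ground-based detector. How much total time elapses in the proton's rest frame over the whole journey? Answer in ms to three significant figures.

τ = 63.2 ms

Leg 1: 18.40 ms is already measured in the proton's rest frame.
Leg 2: 44.08 ms is already measured in the proton's rest frame.
Leg 3: γ = 65.7; τ_3 = 47.98/65.70 = 0.7303 ms.
Total: 18.40 + 44.08 + 0.7303 ms.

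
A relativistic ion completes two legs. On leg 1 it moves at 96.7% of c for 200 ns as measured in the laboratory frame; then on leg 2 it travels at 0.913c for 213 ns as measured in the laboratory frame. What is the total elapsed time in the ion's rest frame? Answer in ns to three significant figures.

Leg 1: β = 0.967; γ = 1/√(1 − 0.967²) = 1/√0.06491 = 3.925; τ_1 = 200/3.925 = 50.96 ns.
Leg 2: γ = 1/√(1 − 0.913²) = 1/√0.1664 = 2.451; τ_2 = 213/2.451 = 86.90 ns.
Total: 50.96 + 86.90 ns.

τ = 138 ns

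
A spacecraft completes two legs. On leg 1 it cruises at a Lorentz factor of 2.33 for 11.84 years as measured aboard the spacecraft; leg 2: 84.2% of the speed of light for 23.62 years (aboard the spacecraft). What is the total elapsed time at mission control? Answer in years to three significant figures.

Δt = 71.4 years

Leg 1: γ = 2.33; Δt_1 = 2.330 × 11.84 = 27.59 years.
Leg 2: β = 0.842; γ = 1/√(1 − 0.842²) = 1/√0.2910 = 1.854; Δt_2 = 1.854 × 23.62 = 43.78 years.
Total: 27.59 + 43.78 years.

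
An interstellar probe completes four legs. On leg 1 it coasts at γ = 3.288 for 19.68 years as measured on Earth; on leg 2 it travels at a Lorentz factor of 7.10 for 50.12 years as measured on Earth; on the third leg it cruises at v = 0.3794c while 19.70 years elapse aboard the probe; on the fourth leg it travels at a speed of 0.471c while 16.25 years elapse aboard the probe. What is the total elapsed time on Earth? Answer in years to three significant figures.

Leg 1: 19.68 years is already measured on Earth.
Leg 2: 50.12 years is already measured on Earth.
Leg 3: γ = 1/√(1 − 0.3794²) = 1/√0.8561 = 1.081; Δt_3 = 1.081 × 19.70 = 21.29 years.
Leg 4: γ = 1/√(1 − 0.471²) = 1/√0.7782 = 1.134; Δt_4 = 1.134 × 16.25 = 18.42 years.
Total: 19.68 + 50.12 + 21.29 + 18.42 years.

Δt = 110 years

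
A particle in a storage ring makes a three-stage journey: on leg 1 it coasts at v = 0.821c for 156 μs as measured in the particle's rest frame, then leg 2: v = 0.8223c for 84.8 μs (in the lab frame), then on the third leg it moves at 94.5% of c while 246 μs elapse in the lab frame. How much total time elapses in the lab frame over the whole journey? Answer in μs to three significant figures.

Leg 1: γ = 1/√(1 − 0.821²) = 1/√0.3260 = 1.752; Δt_1 = 1.752 × 156 = 273.2 μs.
Leg 2: 84.8 μs is already measured in the lab frame.
Leg 3: 246 μs is already measured in the lab frame.
Total: 273.2 + 84.80 + 246.0 μs.

Δt = 604 μs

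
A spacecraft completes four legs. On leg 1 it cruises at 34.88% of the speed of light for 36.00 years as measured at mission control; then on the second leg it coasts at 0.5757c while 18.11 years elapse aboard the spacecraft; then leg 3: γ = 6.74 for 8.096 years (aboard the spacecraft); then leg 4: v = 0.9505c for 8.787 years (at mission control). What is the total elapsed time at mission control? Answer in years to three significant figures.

Leg 1: 36.00 years is already measured at mission control.
Leg 2: γ = 1/√(1 − 0.5757²) = 1/√0.6686 = 1.223; Δt_2 = 1.223 × 18.11 = 22.15 years.
Leg 3: γ = 6.74; Δt_3 = 6.740 × 8.096 = 54.57 years.
Leg 4: 8.787 years is already measured at mission control.
Total: 36.00 + 22.15 + 54.57 + 8.787 years.

Δt = 122 years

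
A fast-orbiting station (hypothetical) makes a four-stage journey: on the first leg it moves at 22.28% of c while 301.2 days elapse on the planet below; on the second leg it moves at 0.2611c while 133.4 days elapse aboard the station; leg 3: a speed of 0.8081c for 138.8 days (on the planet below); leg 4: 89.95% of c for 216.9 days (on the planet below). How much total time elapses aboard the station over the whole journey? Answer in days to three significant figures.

Leg 1: β = 0.2228; γ = 1/√(1 − 0.2228²) = 1/√0.9504 = 1.026; τ_1 = 301.2/1.026 = 293.6 days.
Leg 2: 133.4 days is already measured aboard the station.
Leg 3: γ = 1/√(1 − 0.8081²) = 1/√0.3470 = 1.698; τ_3 = 138.8/1.698 = 81.76 days.
Leg 4: β = 0.8995; γ = 1/√(1 − 0.8995²) = 1/√0.1909 = 2.289; τ_4 = 216.9/2.289 = 94.77 days.
Total: 293.6 + 133.4 + 81.76 + 94.77 days.

τ = 604 days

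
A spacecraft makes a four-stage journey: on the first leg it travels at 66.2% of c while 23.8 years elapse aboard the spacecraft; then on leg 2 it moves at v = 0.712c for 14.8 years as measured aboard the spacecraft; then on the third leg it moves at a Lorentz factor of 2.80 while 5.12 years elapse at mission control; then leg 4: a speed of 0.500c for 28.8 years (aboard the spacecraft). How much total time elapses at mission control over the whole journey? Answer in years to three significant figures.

Leg 1: β = 0.662; γ = 1/√(1 − 0.662²) = 1/√0.5618 = 1.334; Δt_1 = 1.334 × 23.8 = 31.75 years.
Leg 2: γ = 1/√(1 − 0.712²) = 1/√0.4931 = 1.424; Δt_2 = 1.424 × 14.8 = 21.08 years.
Leg 3: 5.12 years is already measured at mission control.
Leg 4: γ = 1/√(1 − 0.500²) = 1/√0.7500 = 1.155; Δt_4 = 1.155 × 28.8 = 33.26 years.
Total: 31.75 + 21.08 + 5.120 + 33.26 years.

Δt = 91.2 years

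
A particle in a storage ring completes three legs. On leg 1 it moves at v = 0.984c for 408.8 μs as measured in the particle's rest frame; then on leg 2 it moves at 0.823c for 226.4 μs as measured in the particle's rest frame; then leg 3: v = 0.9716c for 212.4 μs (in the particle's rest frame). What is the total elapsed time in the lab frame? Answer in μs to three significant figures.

Δt = 3590 μs

Leg 1: γ = 1/√(1 − 0.984²) = 1/√0.03174 = 5.613; Δt_1 = 5.613 × 408.8 = 2294 μs.
Leg 2: γ = 1/√(1 − 0.823²) = 1/√0.3227 = 1.760; Δt_2 = 1.760 × 226.4 = 398.6 μs.
Leg 3: γ = 1/√(1 − 0.9716²) = 1/√0.05599 = 4.226; Δt_3 = 4.226 × 212.4 = 897.6 μs.
Total: 2294 + 398.6 + 897.6 μs.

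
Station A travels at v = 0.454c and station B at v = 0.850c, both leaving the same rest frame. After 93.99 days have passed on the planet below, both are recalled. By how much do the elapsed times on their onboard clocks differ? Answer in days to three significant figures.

A: γ = 1/√(1 − 0.454²) = 1/√0.7939 = 1.122; τ_A = 93.99/1.122 = 83.75 days.
B: γ = 1/√(1 − 0.850²) = 1/√0.2775 = 1.898; τ_B = 93.99/1.898 = 49.51 days.

|τ_A − τ_B| = 34.2 days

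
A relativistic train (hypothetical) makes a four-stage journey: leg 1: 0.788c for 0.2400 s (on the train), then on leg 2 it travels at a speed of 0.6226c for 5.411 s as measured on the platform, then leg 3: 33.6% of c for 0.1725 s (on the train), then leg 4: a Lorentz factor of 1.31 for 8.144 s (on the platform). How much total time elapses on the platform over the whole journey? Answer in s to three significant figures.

Leg 1: γ = 1/√(1 − 0.788²) = 1/√0.3791 = 1.624; Δt_1 = 1.624 × 0.2400 = 0.3898 s.
Leg 2: 5.411 s is already measured on the platform.
Leg 3: β = 0.336; γ = 1/√(1 − 0.336²) = 1/√0.8871 = 1.062; Δt_3 = 1.062 × 0.1725 = 0.1831 s.
Leg 4: 8.144 s is already measured on the platform.
Total: 0.3898 + 5.411 + 0.1831 + 8.144 s.

Δt = 14.1 s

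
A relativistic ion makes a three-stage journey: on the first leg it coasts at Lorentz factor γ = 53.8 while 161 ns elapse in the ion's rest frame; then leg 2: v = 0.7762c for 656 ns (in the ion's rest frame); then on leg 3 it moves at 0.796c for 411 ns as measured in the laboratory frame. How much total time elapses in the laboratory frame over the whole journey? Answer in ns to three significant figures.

Leg 1: γ = 53.8; Δt_1 = 53.80 × 161 = 8662 ns.
Leg 2: γ = 1/√(1 − 0.7762²) = 1/√0.3975 = 1.586; Δt_2 = 1.586 × 656 = 1040 ns.
Leg 3: 411 ns is already measured in the laboratory frame.
Total: 8662 + 1040 + 411.0 ns.

Δt = 1.01×10⁴ ns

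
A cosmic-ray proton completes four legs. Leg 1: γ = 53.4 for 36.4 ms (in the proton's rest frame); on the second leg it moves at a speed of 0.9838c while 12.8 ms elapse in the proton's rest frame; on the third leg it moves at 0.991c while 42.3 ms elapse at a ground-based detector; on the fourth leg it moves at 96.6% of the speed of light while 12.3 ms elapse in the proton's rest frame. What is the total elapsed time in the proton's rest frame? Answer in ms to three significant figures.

τ = 67.2 ms

Leg 1: 36.4 ms is already measured in the proton's rest frame.
Leg 2: 12.8 ms is already measured in the proton's rest frame.
Leg 3: γ = 1/√(1 − 0.991²) = 1/√0.01792 = 7.470; τ_3 = 42.3/7.470 = 5.662 ms.
Leg 4: 12.3 ms is already measured in the proton's rest frame.
Total: 36.40 + 12.80 + 5.662 + 12.30 ms.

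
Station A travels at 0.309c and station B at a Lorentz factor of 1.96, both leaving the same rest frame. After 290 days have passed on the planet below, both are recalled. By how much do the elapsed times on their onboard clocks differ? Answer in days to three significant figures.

|τ_A − τ_B| = 128 days

A: γ = 1/√(1 − 0.309²) = 1/√0.9045 = 1.051; τ_A = 290/1.051 = 275.8 days.
B: γ = 1.96; τ_B = 290/1.960 = 148.0 days.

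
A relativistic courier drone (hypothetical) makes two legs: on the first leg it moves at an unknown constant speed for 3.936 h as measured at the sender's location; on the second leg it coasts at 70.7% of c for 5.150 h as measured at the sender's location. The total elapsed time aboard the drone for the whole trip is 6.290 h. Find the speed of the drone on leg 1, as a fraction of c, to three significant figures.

β = 0.740

Leg 1: speed unknown; τ_1 = 3.936/γ_1.
Leg 2: β = 0.707; γ = 1/√(1 − 0.707²) = 1/√0.5002 = 1.414; τ_2 = 5.150/1.414 = 3.642 h.
Total proper time: τ_1 + 3.642 = 6.290, so τ_1 = 6.290 − 3.642 = 2.648 h.
γ_1 = 3.936/2.648 = 1.486; β = √(1 − 1/γ²) = √0.5474.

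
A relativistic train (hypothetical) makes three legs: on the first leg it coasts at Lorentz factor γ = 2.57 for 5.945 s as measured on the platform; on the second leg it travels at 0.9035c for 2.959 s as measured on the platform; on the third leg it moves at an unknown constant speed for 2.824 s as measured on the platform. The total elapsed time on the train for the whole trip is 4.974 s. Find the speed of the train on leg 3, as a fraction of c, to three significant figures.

Leg 1: γ = 2.57; τ_1 = 5.945/2.570 = 2.313 s.
Leg 2: γ = 1/√(1 − 0.9035²) = 1/√0.1837 = 2.333; τ_2 = 2.959/2.333 = 1.268 s.
Leg 3: speed unknown; τ_3 = 2.824/γ_3.
Total proper time: 2.313 + 1.268 + τ_3 = 4.974, so τ_3 = 4.974 − 3.581 = 1.393 s.
γ_3 = 2.824/1.393 = 2.028; β = √(1 − 1/γ²) = √0.7568.

β = 0.870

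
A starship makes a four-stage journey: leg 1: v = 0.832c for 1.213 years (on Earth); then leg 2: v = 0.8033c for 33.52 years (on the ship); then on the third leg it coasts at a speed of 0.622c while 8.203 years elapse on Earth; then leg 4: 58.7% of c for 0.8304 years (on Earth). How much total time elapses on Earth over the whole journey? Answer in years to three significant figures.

Δt = 66.5 years

Leg 1: 1.213 years is already measured on Earth.
Leg 2: γ = 1/√(1 − 0.8033²) = 1/√0.3547 = 1.679; Δt_2 = 1.679 × 33.52 = 56.28 years.
Leg 3: 8.203 years is already measured on Earth.
Leg 4: 0.8304 years is already measured on Earth.
Total: 1.213 + 56.28 + 8.203 + 0.8304 years.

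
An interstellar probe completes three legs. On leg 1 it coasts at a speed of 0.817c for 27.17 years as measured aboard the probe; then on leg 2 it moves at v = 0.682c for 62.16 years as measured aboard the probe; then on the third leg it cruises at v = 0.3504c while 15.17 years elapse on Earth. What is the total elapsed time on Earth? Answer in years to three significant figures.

Leg 1: γ = 1/√(1 − 0.817²) = 1/√0.3325 = 1.734; Δt_1 = 1.734 × 27.17 = 47.12 years.
Leg 2: γ = 1/√(1 − 0.682²) = 1/√0.5349 = 1.367; Δt_2 = 1.367 × 62.16 = 84.99 years.
Leg 3: 15.17 years is already measured on Earth.
Total: 47.12 + 84.99 + 15.17 years.

Δt = 147 years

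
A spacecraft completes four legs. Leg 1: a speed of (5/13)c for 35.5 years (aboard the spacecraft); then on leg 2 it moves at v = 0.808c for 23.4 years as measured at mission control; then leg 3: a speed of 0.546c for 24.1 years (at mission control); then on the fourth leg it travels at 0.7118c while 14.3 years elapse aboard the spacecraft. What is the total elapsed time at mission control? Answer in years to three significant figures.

Leg 1: γ = 1/√(1 − (5/13)²) = 13/12 ≈ 1.083; Δt_1 = 1.083 × 35.5 = 38.46 years.
Leg 2: 23.4 years is already measured at mission control.
Leg 3: 24.1 years is already measured at mission control.
Leg 4: γ = 1/√(1 − 0.7118²) = 1/√0.4933 = 1.424; Δt_4 = 1.424 × 14.3 = 20.36 years.
Total: 38.46 + 23.40 + 24.10 + 20.36 years.

Δt = 106 years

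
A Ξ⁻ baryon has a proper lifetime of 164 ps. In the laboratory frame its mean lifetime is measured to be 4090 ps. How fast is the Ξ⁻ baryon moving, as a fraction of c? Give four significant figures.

β = 0.9992

γ = Δt/τ₀ = 4090/164 = 24.94
β = √(1 − 1/γ²) = √(1 − 0.001608) = √0.9984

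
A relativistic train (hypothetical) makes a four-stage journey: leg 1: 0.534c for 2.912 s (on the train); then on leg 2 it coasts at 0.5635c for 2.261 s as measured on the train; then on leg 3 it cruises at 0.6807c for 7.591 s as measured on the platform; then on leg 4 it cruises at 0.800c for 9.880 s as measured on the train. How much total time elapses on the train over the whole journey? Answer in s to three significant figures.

Leg 1: 2.912 s is already measured on the train.
Leg 2: 2.261 s is already measured on the train.
Leg 3: γ = 1/√(1 − 0.6807²) = 1/√0.5366 = 1.365; τ_3 = 7.591/1.365 = 5.561 s.
Leg 4: 9.880 s is already measured on the train.
Total: 2.912 + 2.261 + 5.561 + 9.880 s.

τ = 20.6 s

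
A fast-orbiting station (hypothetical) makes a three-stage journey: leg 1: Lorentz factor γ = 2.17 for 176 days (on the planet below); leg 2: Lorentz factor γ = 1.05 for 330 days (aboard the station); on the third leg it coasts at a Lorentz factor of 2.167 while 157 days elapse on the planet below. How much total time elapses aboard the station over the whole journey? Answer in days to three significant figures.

Leg 1: γ = 2.17; τ_1 = 176/2.170 = 81.11 days.
Leg 2: 330 days is already measured aboard the station.
Leg 3: γ = 2.167; τ_3 = 157/2.167 = 72.45 days.
Total: 81.11 + 330.0 + 72.45 days.

τ = 484 days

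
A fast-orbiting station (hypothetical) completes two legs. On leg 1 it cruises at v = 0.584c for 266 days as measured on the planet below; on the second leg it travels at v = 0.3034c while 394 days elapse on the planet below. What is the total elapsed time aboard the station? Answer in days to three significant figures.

Leg 1: γ = 1/√(1 − 0.584²) = 1/√0.6589 = 1.232; τ_1 = 266/1.232 = 215.9 days.
Leg 2: γ = 1/√(1 − 0.3034²) = 1/√0.9079 = 1.049; τ_2 = 394/1.049 = 375.4 days.
Total: 215.9 + 375.4 days.

τ = 591 days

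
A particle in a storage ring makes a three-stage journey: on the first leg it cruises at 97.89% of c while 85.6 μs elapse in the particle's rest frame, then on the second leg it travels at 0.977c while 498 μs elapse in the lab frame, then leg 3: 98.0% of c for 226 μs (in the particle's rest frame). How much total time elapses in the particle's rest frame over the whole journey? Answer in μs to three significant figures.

τ = 418 μs

Leg 1: 85.6 μs is already measured in the particle's rest frame.
Leg 2: γ = 1/√(1 − 0.977²) = 1/√0.04547 = 4.690; τ_2 = 498/4.690 = 106.2 μs.
Leg 3: 226 μs is already measured in the particle's rest frame.
Total: 85.60 + 106.2 + 226.0 μs.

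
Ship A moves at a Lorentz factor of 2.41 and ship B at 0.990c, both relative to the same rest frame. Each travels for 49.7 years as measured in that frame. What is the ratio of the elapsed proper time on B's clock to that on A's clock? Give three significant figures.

τ_B/τ_A = 0.340

A: γ = 2.41. B: γ = 1/√(1 − 0.990²) = 1/√0.01990 = 7.089.
τ_A/τ_B = γ_B/γ_A = 7.089/2.410 = 2.941, so τ_B/τ_A = 0.3400.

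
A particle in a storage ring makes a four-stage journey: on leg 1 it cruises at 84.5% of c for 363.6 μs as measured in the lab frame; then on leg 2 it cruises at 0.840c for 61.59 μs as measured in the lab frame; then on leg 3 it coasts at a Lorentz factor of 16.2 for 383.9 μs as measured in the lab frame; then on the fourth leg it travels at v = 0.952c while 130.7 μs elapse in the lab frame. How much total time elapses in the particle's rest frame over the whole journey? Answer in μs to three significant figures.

Leg 1: β = 0.845; γ = 1/√(1 − 0.845²) = 1/√0.2860 = 1.870; τ_1 = 363.6/1.870 = 194.4 μs.
Leg 2: γ = 1/√(1 − 0.840²) = 1/√0.2944 = 1.843; τ_2 = 61.59/1.843 = 33.42 μs.
Leg 3: γ = 16.2; τ_3 = 383.9/16.20 = 23.70 μs.
Leg 4: γ = 1/√(1 − 0.952²) = 1/√0.09370 = 3.267; τ_4 = 130.7/3.267 = 40.01 μs.
Total: 194.4 + 33.42 + 23.70 + 40.01 μs.

τ = 292 μs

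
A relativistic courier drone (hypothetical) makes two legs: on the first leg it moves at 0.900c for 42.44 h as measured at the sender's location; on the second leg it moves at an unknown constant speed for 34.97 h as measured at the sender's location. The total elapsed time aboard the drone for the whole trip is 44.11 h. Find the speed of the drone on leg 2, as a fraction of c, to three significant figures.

β = 0.681

Leg 1: γ = 1/√(1 − 0.900²) = 1/√0.1900 = 2.294; τ_1 = 42.44/2.294 = 18.50 h.
Leg 2: speed unknown; τ_2 = 34.97/γ_2.
Total proper time: 18.50 + τ_2 = 44.11, so τ_2 = 44.11 − 18.50 = 25.61 h.
γ_2 = 34.97/25.61 = 1.365; β = √(1 − 1/γ²) = √0.4636.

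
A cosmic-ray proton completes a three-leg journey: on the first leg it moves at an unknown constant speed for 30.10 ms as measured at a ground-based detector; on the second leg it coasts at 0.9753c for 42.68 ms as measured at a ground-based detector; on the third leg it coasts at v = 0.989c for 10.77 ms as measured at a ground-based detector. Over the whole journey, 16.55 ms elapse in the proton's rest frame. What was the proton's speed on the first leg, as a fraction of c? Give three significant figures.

β = 0.983

Leg 1: speed unknown; τ_1 = 30.10/γ_1.
Leg 2: γ = 1/√(1 − 0.9753²) = 1/√0.04879 = 4.527; τ_2 = 42.68/4.527 = 9.427 ms.
Leg 3: γ = 1/√(1 − 0.989²) = 1/√0.02188 = 6.761; τ_3 = 10.77/6.761 = 1.593 ms.
Total proper time: τ_1 + 9.427 + 1.593 = 16.55, so τ_1 = 16.55 − 11.02 = 5.530 ms.
γ_1 = 30.10/5.530 = 5.443; β = √(1 − 1/γ²) = √0.9663.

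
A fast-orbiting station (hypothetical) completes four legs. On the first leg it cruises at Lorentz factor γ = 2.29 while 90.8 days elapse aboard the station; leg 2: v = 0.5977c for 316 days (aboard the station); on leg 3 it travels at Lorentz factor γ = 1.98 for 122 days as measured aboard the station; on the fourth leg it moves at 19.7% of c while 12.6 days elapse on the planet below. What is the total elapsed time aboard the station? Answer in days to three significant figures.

τ = 541 days

Leg 1: 90.8 days is already measured aboard the station.
Leg 2: 316 days is already measured aboard the station.
Leg 3: 122 days is already measured aboard the station.
Leg 4: β = 0.197; γ = 1/√(1 − 0.197²) = 1/√0.9612 = 1.020; τ_4 = 12.6/1.020 = 12.35 days.
Total: 90.80 + 316.0 + 122.0 + 12.35 days.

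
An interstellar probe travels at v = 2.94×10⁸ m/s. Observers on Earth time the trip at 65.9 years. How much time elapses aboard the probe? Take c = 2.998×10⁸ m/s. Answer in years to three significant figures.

τ = 12.9 years

β = 2.94×10⁸/2.998×10⁸ = 0.9807; γ = 1/√(1 − 0.9807²) = 5.109
The interval measured on Earth is the dilated one; the clock aboard the probe measures the proper time τ = Δt/γ = 65.9/5.109 years.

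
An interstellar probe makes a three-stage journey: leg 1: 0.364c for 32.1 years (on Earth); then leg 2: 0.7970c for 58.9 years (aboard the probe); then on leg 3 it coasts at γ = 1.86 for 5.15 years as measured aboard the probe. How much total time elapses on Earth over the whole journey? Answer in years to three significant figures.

Leg 1: 32.1 years is already measured on Earth.
Leg 2: γ = 1/√(1 − 0.7970²) = 1/√0.3648 = 1.656; Δt_2 = 1.656 × 58.9 = 97.52 years.
Leg 3: γ = 1.86; Δt_3 = 1.860 × 5.15 = 9.579 years.
Total: 32.10 + 97.52 + 9.579 years.

Δt = 139 years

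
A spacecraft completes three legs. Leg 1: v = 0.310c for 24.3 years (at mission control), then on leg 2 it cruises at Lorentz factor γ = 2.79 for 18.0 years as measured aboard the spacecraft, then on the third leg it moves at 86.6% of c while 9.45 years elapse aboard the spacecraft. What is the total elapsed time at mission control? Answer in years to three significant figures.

Leg 1: 24.3 years is already measured at mission control.
Leg 2: γ = 2.79; Δt_2 = 2.790 × 18.0 = 50.22 years.
Leg 3: β = 0.866; γ = 1/√(1 − 0.866²) = 1/√0.2500 = 2.000; Δt_3 = 2.000 × 9.45 = 18.90 years.
Total: 24.30 + 50.22 + 18.90 years.

Δt = 93.4 years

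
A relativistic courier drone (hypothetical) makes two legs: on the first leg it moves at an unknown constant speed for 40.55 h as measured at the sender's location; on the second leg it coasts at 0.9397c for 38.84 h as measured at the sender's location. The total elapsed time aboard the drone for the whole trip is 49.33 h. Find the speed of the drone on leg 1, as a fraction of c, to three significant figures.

β = 0.458

Leg 1: speed unknown; τ_1 = 40.55/γ_1.
Leg 2: γ = 1/√(1 − 0.9397²) = 1/√0.1170 = 2.924; τ_2 = 38.84/2.924 = 13.28 h.
Total proper time: τ_1 + 13.28 = 49.33, so τ_1 = 49.33 − 13.28 = 36.05 h.
γ_1 = 40.55/36.05 = 1.125; β = √(1 − 1/γ²) = √0.2098.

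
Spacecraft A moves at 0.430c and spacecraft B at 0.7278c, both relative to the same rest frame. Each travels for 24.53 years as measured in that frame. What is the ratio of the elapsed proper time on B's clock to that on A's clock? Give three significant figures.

A: γ = 1/√(1 − 0.430²) = 1/√0.8151 = 1.108. B: γ = 1/√(1 − 0.7278²) = 1/√0.4703 = 1.458.
τ_A/τ_B = γ_B/γ_A = 1.458/1.108 = 1.316, so τ_B/τ_A = 0.7596.

τ_B/τ_A = 0.760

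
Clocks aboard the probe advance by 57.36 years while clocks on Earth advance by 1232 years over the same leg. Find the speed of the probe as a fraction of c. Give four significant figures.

The proper time is measured aboard the probe (both events occur at the probe's location); Δt is measured on Earth. γ = Δt/τ = 1232/57.36 = 21.48.
β = √(1 − 1/γ²) = √(1 − 0.002168) = √0.9978

β = 0.9989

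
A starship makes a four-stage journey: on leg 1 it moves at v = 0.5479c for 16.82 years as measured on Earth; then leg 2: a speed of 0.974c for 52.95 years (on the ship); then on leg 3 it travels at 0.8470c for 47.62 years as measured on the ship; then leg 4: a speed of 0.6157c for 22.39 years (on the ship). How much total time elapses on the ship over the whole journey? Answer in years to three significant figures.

τ = 137 years

Leg 1: γ = 1/√(1 − 0.5479²) = 1/√0.6998 = 1.195; τ_1 = 16.82/1.195 = 14.07 years.
Leg 2: 52.95 years is already measured on the ship.
Leg 3: 47.62 years is already measured on the ship.
Leg 4: 22.39 years is already measured on the ship.
Total: 14.07 + 52.95 + 47.62 + 22.39 years.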